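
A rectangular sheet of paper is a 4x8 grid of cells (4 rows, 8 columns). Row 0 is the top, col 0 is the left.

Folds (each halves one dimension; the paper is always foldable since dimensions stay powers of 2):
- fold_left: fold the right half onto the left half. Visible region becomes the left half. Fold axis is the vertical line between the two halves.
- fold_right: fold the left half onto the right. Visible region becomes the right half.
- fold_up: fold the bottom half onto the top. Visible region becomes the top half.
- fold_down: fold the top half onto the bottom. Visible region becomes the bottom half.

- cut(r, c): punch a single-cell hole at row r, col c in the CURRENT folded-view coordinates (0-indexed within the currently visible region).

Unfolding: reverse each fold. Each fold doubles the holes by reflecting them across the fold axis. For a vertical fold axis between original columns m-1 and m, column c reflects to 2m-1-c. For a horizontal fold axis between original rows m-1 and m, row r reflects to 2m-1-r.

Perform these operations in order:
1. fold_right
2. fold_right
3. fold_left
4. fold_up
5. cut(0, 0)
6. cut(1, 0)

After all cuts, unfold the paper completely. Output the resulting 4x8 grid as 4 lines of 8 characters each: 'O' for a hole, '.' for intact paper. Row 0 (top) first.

Answer: OOOOOOOO
OOOOOOOO
OOOOOOOO
OOOOOOOO

Derivation:
Op 1 fold_right: fold axis v@4; visible region now rows[0,4) x cols[4,8) = 4x4
Op 2 fold_right: fold axis v@6; visible region now rows[0,4) x cols[6,8) = 4x2
Op 3 fold_left: fold axis v@7; visible region now rows[0,4) x cols[6,7) = 4x1
Op 4 fold_up: fold axis h@2; visible region now rows[0,2) x cols[6,7) = 2x1
Op 5 cut(0, 0): punch at orig (0,6); cuts so far [(0, 6)]; region rows[0,2) x cols[6,7) = 2x1
Op 6 cut(1, 0): punch at orig (1,6); cuts so far [(0, 6), (1, 6)]; region rows[0,2) x cols[6,7) = 2x1
Unfold 1 (reflect across h@2): 4 holes -> [(0, 6), (1, 6), (2, 6), (3, 6)]
Unfold 2 (reflect across v@7): 8 holes -> [(0, 6), (0, 7), (1, 6), (1, 7), (2, 6), (2, 7), (3, 6), (3, 7)]
Unfold 3 (reflect across v@6): 16 holes -> [(0, 4), (0, 5), (0, 6), (0, 7), (1, 4), (1, 5), (1, 6), (1, 7), (2, 4), (2, 5), (2, 6), (2, 7), (3, 4), (3, 5), (3, 6), (3, 7)]
Unfold 4 (reflect across v@4): 32 holes -> [(0, 0), (0, 1), (0, 2), (0, 3), (0, 4), (0, 5), (0, 6), (0, 7), (1, 0), (1, 1), (1, 2), (1, 3), (1, 4), (1, 5), (1, 6), (1, 7), (2, 0), (2, 1), (2, 2), (2, 3), (2, 4), (2, 5), (2, 6), (2, 7), (3, 0), (3, 1), (3, 2), (3, 3), (3, 4), (3, 5), (3, 6), (3, 7)]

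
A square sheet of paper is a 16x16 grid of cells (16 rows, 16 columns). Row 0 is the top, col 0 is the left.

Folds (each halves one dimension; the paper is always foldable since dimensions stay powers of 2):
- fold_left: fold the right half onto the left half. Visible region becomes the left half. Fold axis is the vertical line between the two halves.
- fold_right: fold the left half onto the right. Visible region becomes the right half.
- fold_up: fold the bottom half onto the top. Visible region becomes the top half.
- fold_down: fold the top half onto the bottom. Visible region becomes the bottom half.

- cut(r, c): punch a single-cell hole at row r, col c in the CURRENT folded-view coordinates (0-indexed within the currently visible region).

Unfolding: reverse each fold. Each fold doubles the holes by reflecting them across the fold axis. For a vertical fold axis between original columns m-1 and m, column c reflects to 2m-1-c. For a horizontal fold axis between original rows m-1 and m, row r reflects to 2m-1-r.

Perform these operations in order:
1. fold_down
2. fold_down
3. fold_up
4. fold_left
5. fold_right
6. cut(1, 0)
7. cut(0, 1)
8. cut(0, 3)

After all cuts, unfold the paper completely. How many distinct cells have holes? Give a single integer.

Answer: 96

Derivation:
Op 1 fold_down: fold axis h@8; visible region now rows[8,16) x cols[0,16) = 8x16
Op 2 fold_down: fold axis h@12; visible region now rows[12,16) x cols[0,16) = 4x16
Op 3 fold_up: fold axis h@14; visible region now rows[12,14) x cols[0,16) = 2x16
Op 4 fold_left: fold axis v@8; visible region now rows[12,14) x cols[0,8) = 2x8
Op 5 fold_right: fold axis v@4; visible region now rows[12,14) x cols[4,8) = 2x4
Op 6 cut(1, 0): punch at orig (13,4); cuts so far [(13, 4)]; region rows[12,14) x cols[4,8) = 2x4
Op 7 cut(0, 1): punch at orig (12,5); cuts so far [(12, 5), (13, 4)]; region rows[12,14) x cols[4,8) = 2x4
Op 8 cut(0, 3): punch at orig (12,7); cuts so far [(12, 5), (12, 7), (13, 4)]; region rows[12,14) x cols[4,8) = 2x4
Unfold 1 (reflect across v@4): 6 holes -> [(12, 0), (12, 2), (12, 5), (12, 7), (13, 3), (13, 4)]
Unfold 2 (reflect across v@8): 12 holes -> [(12, 0), (12, 2), (12, 5), (12, 7), (12, 8), (12, 10), (12, 13), (12, 15), (13, 3), (13, 4), (13, 11), (13, 12)]
Unfold 3 (reflect across h@14): 24 holes -> [(12, 0), (12, 2), (12, 5), (12, 7), (12, 8), (12, 10), (12, 13), (12, 15), (13, 3), (13, 4), (13, 11), (13, 12), (14, 3), (14, 4), (14, 11), (14, 12), (15, 0), (15, 2), (15, 5), (15, 7), (15, 8), (15, 10), (15, 13), (15, 15)]
Unfold 4 (reflect across h@12): 48 holes -> [(8, 0), (8, 2), (8, 5), (8, 7), (8, 8), (8, 10), (8, 13), (8, 15), (9, 3), (9, 4), (9, 11), (9, 12), (10, 3), (10, 4), (10, 11), (10, 12), (11, 0), (11, 2), (11, 5), (11, 7), (11, 8), (11, 10), (11, 13), (11, 15), (12, 0), (12, 2), (12, 5), (12, 7), (12, 8), (12, 10), (12, 13), (12, 15), (13, 3), (13, 4), (13, 11), (13, 12), (14, 3), (14, 4), (14, 11), (14, 12), (15, 0), (15, 2), (15, 5), (15, 7), (15, 8), (15, 10), (15, 13), (15, 15)]
Unfold 5 (reflect across h@8): 96 holes -> [(0, 0), (0, 2), (0, 5), (0, 7), (0, 8), (0, 10), (0, 13), (0, 15), (1, 3), (1, 4), (1, 11), (1, 12), (2, 3), (2, 4), (2, 11), (2, 12), (3, 0), (3, 2), (3, 5), (3, 7), (3, 8), (3, 10), (3, 13), (3, 15), (4, 0), (4, 2), (4, 5), (4, 7), (4, 8), (4, 10), (4, 13), (4, 15), (5, 3), (5, 4), (5, 11), (5, 12), (6, 3), (6, 4), (6, 11), (6, 12), (7, 0), (7, 2), (7, 5), (7, 7), (7, 8), (7, 10), (7, 13), (7, 15), (8, 0), (8, 2), (8, 5), (8, 7), (8, 8), (8, 10), (8, 13), (8, 15), (9, 3), (9, 4), (9, 11), (9, 12), (10, 3), (10, 4), (10, 11), (10, 12), (11, 0), (11, 2), (11, 5), (11, 7), (11, 8), (11, 10), (11, 13), (11, 15), (12, 0), (12, 2), (12, 5), (12, 7), (12, 8), (12, 10), (12, 13), (12, 15), (13, 3), (13, 4), (13, 11), (13, 12), (14, 3), (14, 4), (14, 11), (14, 12), (15, 0), (15, 2), (15, 5), (15, 7), (15, 8), (15, 10), (15, 13), (15, 15)]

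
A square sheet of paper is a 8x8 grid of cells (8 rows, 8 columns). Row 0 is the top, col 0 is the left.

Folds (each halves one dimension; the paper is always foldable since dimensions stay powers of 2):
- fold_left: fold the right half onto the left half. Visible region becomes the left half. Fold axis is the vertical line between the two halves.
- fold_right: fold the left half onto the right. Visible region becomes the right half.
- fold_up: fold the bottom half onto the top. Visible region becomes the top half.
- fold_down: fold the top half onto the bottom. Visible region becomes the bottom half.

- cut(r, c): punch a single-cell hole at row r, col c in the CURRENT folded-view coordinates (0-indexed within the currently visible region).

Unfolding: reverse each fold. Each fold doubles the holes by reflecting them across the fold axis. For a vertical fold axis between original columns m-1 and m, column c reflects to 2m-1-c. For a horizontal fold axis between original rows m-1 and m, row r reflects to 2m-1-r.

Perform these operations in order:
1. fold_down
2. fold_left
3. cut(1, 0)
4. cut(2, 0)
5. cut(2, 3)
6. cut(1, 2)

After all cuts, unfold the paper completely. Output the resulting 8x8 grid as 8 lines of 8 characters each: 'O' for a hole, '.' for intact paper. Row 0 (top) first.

Answer: ........
O..OO..O
O.O..O.O
........
........
O.O..O.O
O..OO..O
........

Derivation:
Op 1 fold_down: fold axis h@4; visible region now rows[4,8) x cols[0,8) = 4x8
Op 2 fold_left: fold axis v@4; visible region now rows[4,8) x cols[0,4) = 4x4
Op 3 cut(1, 0): punch at orig (5,0); cuts so far [(5, 0)]; region rows[4,8) x cols[0,4) = 4x4
Op 4 cut(2, 0): punch at orig (6,0); cuts so far [(5, 0), (6, 0)]; region rows[4,8) x cols[0,4) = 4x4
Op 5 cut(2, 3): punch at orig (6,3); cuts so far [(5, 0), (6, 0), (6, 3)]; region rows[4,8) x cols[0,4) = 4x4
Op 6 cut(1, 2): punch at orig (5,2); cuts so far [(5, 0), (5, 2), (6, 0), (6, 3)]; region rows[4,8) x cols[0,4) = 4x4
Unfold 1 (reflect across v@4): 8 holes -> [(5, 0), (5, 2), (5, 5), (5, 7), (6, 0), (6, 3), (6, 4), (6, 7)]
Unfold 2 (reflect across h@4): 16 holes -> [(1, 0), (1, 3), (1, 4), (1, 7), (2, 0), (2, 2), (2, 5), (2, 7), (5, 0), (5, 2), (5, 5), (5, 7), (6, 0), (6, 3), (6, 4), (6, 7)]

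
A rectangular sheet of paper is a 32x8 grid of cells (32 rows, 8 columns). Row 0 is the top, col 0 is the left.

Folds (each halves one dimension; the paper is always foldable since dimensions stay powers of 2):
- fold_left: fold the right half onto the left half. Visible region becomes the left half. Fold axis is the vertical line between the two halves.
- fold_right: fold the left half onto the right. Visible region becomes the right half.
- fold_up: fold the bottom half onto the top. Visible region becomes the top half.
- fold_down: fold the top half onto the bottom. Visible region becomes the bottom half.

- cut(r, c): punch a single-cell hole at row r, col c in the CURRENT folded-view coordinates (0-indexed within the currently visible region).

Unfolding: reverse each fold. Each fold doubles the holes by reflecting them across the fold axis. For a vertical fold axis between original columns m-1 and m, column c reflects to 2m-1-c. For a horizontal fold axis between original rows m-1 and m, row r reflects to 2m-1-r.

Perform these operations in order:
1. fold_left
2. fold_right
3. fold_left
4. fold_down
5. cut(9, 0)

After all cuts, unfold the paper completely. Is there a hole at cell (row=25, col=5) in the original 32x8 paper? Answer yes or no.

Answer: yes

Derivation:
Op 1 fold_left: fold axis v@4; visible region now rows[0,32) x cols[0,4) = 32x4
Op 2 fold_right: fold axis v@2; visible region now rows[0,32) x cols[2,4) = 32x2
Op 3 fold_left: fold axis v@3; visible region now rows[0,32) x cols[2,3) = 32x1
Op 4 fold_down: fold axis h@16; visible region now rows[16,32) x cols[2,3) = 16x1
Op 5 cut(9, 0): punch at orig (25,2); cuts so far [(25, 2)]; region rows[16,32) x cols[2,3) = 16x1
Unfold 1 (reflect across h@16): 2 holes -> [(6, 2), (25, 2)]
Unfold 2 (reflect across v@3): 4 holes -> [(6, 2), (6, 3), (25, 2), (25, 3)]
Unfold 3 (reflect across v@2): 8 holes -> [(6, 0), (6, 1), (6, 2), (6, 3), (25, 0), (25, 1), (25, 2), (25, 3)]
Unfold 4 (reflect across v@4): 16 holes -> [(6, 0), (6, 1), (6, 2), (6, 3), (6, 4), (6, 5), (6, 6), (6, 7), (25, 0), (25, 1), (25, 2), (25, 3), (25, 4), (25, 5), (25, 6), (25, 7)]
Holes: [(6, 0), (6, 1), (6, 2), (6, 3), (6, 4), (6, 5), (6, 6), (6, 7), (25, 0), (25, 1), (25, 2), (25, 3), (25, 4), (25, 5), (25, 6), (25, 7)]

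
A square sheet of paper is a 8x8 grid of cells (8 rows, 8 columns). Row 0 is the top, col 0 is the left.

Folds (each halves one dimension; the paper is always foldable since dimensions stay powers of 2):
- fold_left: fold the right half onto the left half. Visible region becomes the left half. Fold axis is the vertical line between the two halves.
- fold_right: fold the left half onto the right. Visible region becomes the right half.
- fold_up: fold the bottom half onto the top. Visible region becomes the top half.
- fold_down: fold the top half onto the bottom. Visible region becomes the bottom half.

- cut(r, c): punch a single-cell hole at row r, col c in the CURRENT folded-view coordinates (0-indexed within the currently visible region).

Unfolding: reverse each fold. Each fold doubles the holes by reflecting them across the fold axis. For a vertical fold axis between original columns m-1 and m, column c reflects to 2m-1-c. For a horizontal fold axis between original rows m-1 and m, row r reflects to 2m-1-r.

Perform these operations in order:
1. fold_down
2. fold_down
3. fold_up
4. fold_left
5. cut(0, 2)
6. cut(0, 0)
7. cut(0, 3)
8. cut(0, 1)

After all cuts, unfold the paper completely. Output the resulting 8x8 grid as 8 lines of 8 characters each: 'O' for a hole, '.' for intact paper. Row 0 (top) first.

Answer: OOOOOOOO
OOOOOOOO
OOOOOOOO
OOOOOOOO
OOOOOOOO
OOOOOOOO
OOOOOOOO
OOOOOOOO

Derivation:
Op 1 fold_down: fold axis h@4; visible region now rows[4,8) x cols[0,8) = 4x8
Op 2 fold_down: fold axis h@6; visible region now rows[6,8) x cols[0,8) = 2x8
Op 3 fold_up: fold axis h@7; visible region now rows[6,7) x cols[0,8) = 1x8
Op 4 fold_left: fold axis v@4; visible region now rows[6,7) x cols[0,4) = 1x4
Op 5 cut(0, 2): punch at orig (6,2); cuts so far [(6, 2)]; region rows[6,7) x cols[0,4) = 1x4
Op 6 cut(0, 0): punch at orig (6,0); cuts so far [(6, 0), (6, 2)]; region rows[6,7) x cols[0,4) = 1x4
Op 7 cut(0, 3): punch at orig (6,3); cuts so far [(6, 0), (6, 2), (6, 3)]; region rows[6,7) x cols[0,4) = 1x4
Op 8 cut(0, 1): punch at orig (6,1); cuts so far [(6, 0), (6, 1), (6, 2), (6, 3)]; region rows[6,7) x cols[0,4) = 1x4
Unfold 1 (reflect across v@4): 8 holes -> [(6, 0), (6, 1), (6, 2), (6, 3), (6, 4), (6, 5), (6, 6), (6, 7)]
Unfold 2 (reflect across h@7): 16 holes -> [(6, 0), (6, 1), (6, 2), (6, 3), (6, 4), (6, 5), (6, 6), (6, 7), (7, 0), (7, 1), (7, 2), (7, 3), (7, 4), (7, 5), (7, 6), (7, 7)]
Unfold 3 (reflect across h@6): 32 holes -> [(4, 0), (4, 1), (4, 2), (4, 3), (4, 4), (4, 5), (4, 6), (4, 7), (5, 0), (5, 1), (5, 2), (5, 3), (5, 4), (5, 5), (5, 6), (5, 7), (6, 0), (6, 1), (6, 2), (6, 3), (6, 4), (6, 5), (6, 6), (6, 7), (7, 0), (7, 1), (7, 2), (7, 3), (7, 4), (7, 5), (7, 6), (7, 7)]
Unfold 4 (reflect across h@4): 64 holes -> [(0, 0), (0, 1), (0, 2), (0, 3), (0, 4), (0, 5), (0, 6), (0, 7), (1, 0), (1, 1), (1, 2), (1, 3), (1, 4), (1, 5), (1, 6), (1, 7), (2, 0), (2, 1), (2, 2), (2, 3), (2, 4), (2, 5), (2, 6), (2, 7), (3, 0), (3, 1), (3, 2), (3, 3), (3, 4), (3, 5), (3, 6), (3, 7), (4, 0), (4, 1), (4, 2), (4, 3), (4, 4), (4, 5), (4, 6), (4, 7), (5, 0), (5, 1), (5, 2), (5, 3), (5, 4), (5, 5), (5, 6), (5, 7), (6, 0), (6, 1), (6, 2), (6, 3), (6, 4), (6, 5), (6, 6), (6, 7), (7, 0), (7, 1), (7, 2), (7, 3), (7, 4), (7, 5), (7, 6), (7, 7)]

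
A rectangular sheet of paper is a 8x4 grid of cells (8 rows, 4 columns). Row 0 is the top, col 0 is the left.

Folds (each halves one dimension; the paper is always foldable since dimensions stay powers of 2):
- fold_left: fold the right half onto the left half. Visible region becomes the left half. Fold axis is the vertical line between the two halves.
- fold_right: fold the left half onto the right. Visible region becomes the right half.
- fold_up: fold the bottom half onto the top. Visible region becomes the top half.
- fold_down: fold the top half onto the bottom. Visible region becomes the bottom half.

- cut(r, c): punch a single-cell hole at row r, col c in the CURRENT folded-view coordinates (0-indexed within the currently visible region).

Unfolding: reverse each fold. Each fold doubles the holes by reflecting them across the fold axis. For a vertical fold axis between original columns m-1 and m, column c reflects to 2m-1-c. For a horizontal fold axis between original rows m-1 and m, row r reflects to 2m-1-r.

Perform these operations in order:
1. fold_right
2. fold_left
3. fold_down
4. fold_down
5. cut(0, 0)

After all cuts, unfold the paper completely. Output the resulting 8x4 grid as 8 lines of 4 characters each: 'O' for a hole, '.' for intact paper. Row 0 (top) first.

Answer: ....
OOOO
OOOO
....
....
OOOO
OOOO
....

Derivation:
Op 1 fold_right: fold axis v@2; visible region now rows[0,8) x cols[2,4) = 8x2
Op 2 fold_left: fold axis v@3; visible region now rows[0,8) x cols[2,3) = 8x1
Op 3 fold_down: fold axis h@4; visible region now rows[4,8) x cols[2,3) = 4x1
Op 4 fold_down: fold axis h@6; visible region now rows[6,8) x cols[2,3) = 2x1
Op 5 cut(0, 0): punch at orig (6,2); cuts so far [(6, 2)]; region rows[6,8) x cols[2,3) = 2x1
Unfold 1 (reflect across h@6): 2 holes -> [(5, 2), (6, 2)]
Unfold 2 (reflect across h@4): 4 holes -> [(1, 2), (2, 2), (5, 2), (6, 2)]
Unfold 3 (reflect across v@3): 8 holes -> [(1, 2), (1, 3), (2, 2), (2, 3), (5, 2), (5, 3), (6, 2), (6, 3)]
Unfold 4 (reflect across v@2): 16 holes -> [(1, 0), (1, 1), (1, 2), (1, 3), (2, 0), (2, 1), (2, 2), (2, 3), (5, 0), (5, 1), (5, 2), (5, 3), (6, 0), (6, 1), (6, 2), (6, 3)]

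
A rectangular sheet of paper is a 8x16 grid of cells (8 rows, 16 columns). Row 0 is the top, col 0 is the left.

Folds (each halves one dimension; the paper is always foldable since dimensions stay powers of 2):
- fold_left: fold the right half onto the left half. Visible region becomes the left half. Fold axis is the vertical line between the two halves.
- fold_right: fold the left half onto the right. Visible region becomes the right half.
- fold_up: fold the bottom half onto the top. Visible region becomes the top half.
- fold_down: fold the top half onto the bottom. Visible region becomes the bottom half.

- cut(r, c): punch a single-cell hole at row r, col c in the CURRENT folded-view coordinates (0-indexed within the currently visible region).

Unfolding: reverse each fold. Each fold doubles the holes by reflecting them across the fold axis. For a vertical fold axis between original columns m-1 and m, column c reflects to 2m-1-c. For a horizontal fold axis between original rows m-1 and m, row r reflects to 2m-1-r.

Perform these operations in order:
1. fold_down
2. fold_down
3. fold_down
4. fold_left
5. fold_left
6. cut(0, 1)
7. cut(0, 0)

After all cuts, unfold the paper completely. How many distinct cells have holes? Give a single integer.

Op 1 fold_down: fold axis h@4; visible region now rows[4,8) x cols[0,16) = 4x16
Op 2 fold_down: fold axis h@6; visible region now rows[6,8) x cols[0,16) = 2x16
Op 3 fold_down: fold axis h@7; visible region now rows[7,8) x cols[0,16) = 1x16
Op 4 fold_left: fold axis v@8; visible region now rows[7,8) x cols[0,8) = 1x8
Op 5 fold_left: fold axis v@4; visible region now rows[7,8) x cols[0,4) = 1x4
Op 6 cut(0, 1): punch at orig (7,1); cuts so far [(7, 1)]; region rows[7,8) x cols[0,4) = 1x4
Op 7 cut(0, 0): punch at orig (7,0); cuts so far [(7, 0), (7, 1)]; region rows[7,8) x cols[0,4) = 1x4
Unfold 1 (reflect across v@4): 4 holes -> [(7, 0), (7, 1), (7, 6), (7, 7)]
Unfold 2 (reflect across v@8): 8 holes -> [(7, 0), (7, 1), (7, 6), (7, 7), (7, 8), (7, 9), (7, 14), (7, 15)]
Unfold 3 (reflect across h@7): 16 holes -> [(6, 0), (6, 1), (6, 6), (6, 7), (6, 8), (6, 9), (6, 14), (6, 15), (7, 0), (7, 1), (7, 6), (7, 7), (7, 8), (7, 9), (7, 14), (7, 15)]
Unfold 4 (reflect across h@6): 32 holes -> [(4, 0), (4, 1), (4, 6), (4, 7), (4, 8), (4, 9), (4, 14), (4, 15), (5, 0), (5, 1), (5, 6), (5, 7), (5, 8), (5, 9), (5, 14), (5, 15), (6, 0), (6, 1), (6, 6), (6, 7), (6, 8), (6, 9), (6, 14), (6, 15), (7, 0), (7, 1), (7, 6), (7, 7), (7, 8), (7, 9), (7, 14), (7, 15)]
Unfold 5 (reflect across h@4): 64 holes -> [(0, 0), (0, 1), (0, 6), (0, 7), (0, 8), (0, 9), (0, 14), (0, 15), (1, 0), (1, 1), (1, 6), (1, 7), (1, 8), (1, 9), (1, 14), (1, 15), (2, 0), (2, 1), (2, 6), (2, 7), (2, 8), (2, 9), (2, 14), (2, 15), (3, 0), (3, 1), (3, 6), (3, 7), (3, 8), (3, 9), (3, 14), (3, 15), (4, 0), (4, 1), (4, 6), (4, 7), (4, 8), (4, 9), (4, 14), (4, 15), (5, 0), (5, 1), (5, 6), (5, 7), (5, 8), (5, 9), (5, 14), (5, 15), (6, 0), (6, 1), (6, 6), (6, 7), (6, 8), (6, 9), (6, 14), (6, 15), (7, 0), (7, 1), (7, 6), (7, 7), (7, 8), (7, 9), (7, 14), (7, 15)]

Answer: 64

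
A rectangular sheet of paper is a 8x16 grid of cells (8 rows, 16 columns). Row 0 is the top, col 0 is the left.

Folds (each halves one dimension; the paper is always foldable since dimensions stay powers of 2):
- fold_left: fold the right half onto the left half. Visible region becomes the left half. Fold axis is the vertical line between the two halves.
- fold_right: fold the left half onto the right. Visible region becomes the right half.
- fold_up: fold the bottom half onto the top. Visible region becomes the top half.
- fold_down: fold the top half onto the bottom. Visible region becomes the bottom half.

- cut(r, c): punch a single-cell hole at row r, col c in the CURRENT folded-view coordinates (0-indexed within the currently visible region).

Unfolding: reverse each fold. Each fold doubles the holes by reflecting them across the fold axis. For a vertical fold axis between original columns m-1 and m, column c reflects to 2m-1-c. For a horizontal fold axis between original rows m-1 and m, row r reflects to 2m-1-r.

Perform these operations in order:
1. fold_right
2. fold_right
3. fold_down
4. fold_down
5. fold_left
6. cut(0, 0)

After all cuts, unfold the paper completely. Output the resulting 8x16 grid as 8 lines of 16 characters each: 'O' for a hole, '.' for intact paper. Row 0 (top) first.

Op 1 fold_right: fold axis v@8; visible region now rows[0,8) x cols[8,16) = 8x8
Op 2 fold_right: fold axis v@12; visible region now rows[0,8) x cols[12,16) = 8x4
Op 3 fold_down: fold axis h@4; visible region now rows[4,8) x cols[12,16) = 4x4
Op 4 fold_down: fold axis h@6; visible region now rows[6,8) x cols[12,16) = 2x4
Op 5 fold_left: fold axis v@14; visible region now rows[6,8) x cols[12,14) = 2x2
Op 6 cut(0, 0): punch at orig (6,12); cuts so far [(6, 12)]; region rows[6,8) x cols[12,14) = 2x2
Unfold 1 (reflect across v@14): 2 holes -> [(6, 12), (6, 15)]
Unfold 2 (reflect across h@6): 4 holes -> [(5, 12), (5, 15), (6, 12), (6, 15)]
Unfold 3 (reflect across h@4): 8 holes -> [(1, 12), (1, 15), (2, 12), (2, 15), (5, 12), (5, 15), (6, 12), (6, 15)]
Unfold 4 (reflect across v@12): 16 holes -> [(1, 8), (1, 11), (1, 12), (1, 15), (2, 8), (2, 11), (2, 12), (2, 15), (5, 8), (5, 11), (5, 12), (5, 15), (6, 8), (6, 11), (6, 12), (6, 15)]
Unfold 5 (reflect across v@8): 32 holes -> [(1, 0), (1, 3), (1, 4), (1, 7), (1, 8), (1, 11), (1, 12), (1, 15), (2, 0), (2, 3), (2, 4), (2, 7), (2, 8), (2, 11), (2, 12), (2, 15), (5, 0), (5, 3), (5, 4), (5, 7), (5, 8), (5, 11), (5, 12), (5, 15), (6, 0), (6, 3), (6, 4), (6, 7), (6, 8), (6, 11), (6, 12), (6, 15)]

Answer: ................
O..OO..OO..OO..O
O..OO..OO..OO..O
................
................
O..OO..OO..OO..O
O..OO..OO..OO..O
................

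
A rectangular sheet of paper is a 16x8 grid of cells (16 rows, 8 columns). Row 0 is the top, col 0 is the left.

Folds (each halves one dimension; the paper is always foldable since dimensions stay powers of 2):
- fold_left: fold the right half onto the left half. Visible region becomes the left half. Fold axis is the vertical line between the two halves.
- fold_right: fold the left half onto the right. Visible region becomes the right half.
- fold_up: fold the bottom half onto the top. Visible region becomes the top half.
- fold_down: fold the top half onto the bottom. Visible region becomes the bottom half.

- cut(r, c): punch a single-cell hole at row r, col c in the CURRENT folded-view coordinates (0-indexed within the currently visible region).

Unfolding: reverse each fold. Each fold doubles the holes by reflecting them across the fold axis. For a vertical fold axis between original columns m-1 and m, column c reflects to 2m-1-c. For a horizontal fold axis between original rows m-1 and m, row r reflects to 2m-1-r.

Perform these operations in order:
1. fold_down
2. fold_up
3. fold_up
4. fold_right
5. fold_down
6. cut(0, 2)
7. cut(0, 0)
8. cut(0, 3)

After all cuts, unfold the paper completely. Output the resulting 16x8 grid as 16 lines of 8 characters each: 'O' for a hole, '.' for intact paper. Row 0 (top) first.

Answer: OO.OO.OO
OO.OO.OO
OO.OO.OO
OO.OO.OO
OO.OO.OO
OO.OO.OO
OO.OO.OO
OO.OO.OO
OO.OO.OO
OO.OO.OO
OO.OO.OO
OO.OO.OO
OO.OO.OO
OO.OO.OO
OO.OO.OO
OO.OO.OO

Derivation:
Op 1 fold_down: fold axis h@8; visible region now rows[8,16) x cols[0,8) = 8x8
Op 2 fold_up: fold axis h@12; visible region now rows[8,12) x cols[0,8) = 4x8
Op 3 fold_up: fold axis h@10; visible region now rows[8,10) x cols[0,8) = 2x8
Op 4 fold_right: fold axis v@4; visible region now rows[8,10) x cols[4,8) = 2x4
Op 5 fold_down: fold axis h@9; visible region now rows[9,10) x cols[4,8) = 1x4
Op 6 cut(0, 2): punch at orig (9,6); cuts so far [(9, 6)]; region rows[9,10) x cols[4,8) = 1x4
Op 7 cut(0, 0): punch at orig (9,4); cuts so far [(9, 4), (9, 6)]; region rows[9,10) x cols[4,8) = 1x4
Op 8 cut(0, 3): punch at orig (9,7); cuts so far [(9, 4), (9, 6), (9, 7)]; region rows[9,10) x cols[4,8) = 1x4
Unfold 1 (reflect across h@9): 6 holes -> [(8, 4), (8, 6), (8, 7), (9, 4), (9, 6), (9, 7)]
Unfold 2 (reflect across v@4): 12 holes -> [(8, 0), (8, 1), (8, 3), (8, 4), (8, 6), (8, 7), (9, 0), (9, 1), (9, 3), (9, 4), (9, 6), (9, 7)]
Unfold 3 (reflect across h@10): 24 holes -> [(8, 0), (8, 1), (8, 3), (8, 4), (8, 6), (8, 7), (9, 0), (9, 1), (9, 3), (9, 4), (9, 6), (9, 7), (10, 0), (10, 1), (10, 3), (10, 4), (10, 6), (10, 7), (11, 0), (11, 1), (11, 3), (11, 4), (11, 6), (11, 7)]
Unfold 4 (reflect across h@12): 48 holes -> [(8, 0), (8, 1), (8, 3), (8, 4), (8, 6), (8, 7), (9, 0), (9, 1), (9, 3), (9, 4), (9, 6), (9, 7), (10, 0), (10, 1), (10, 3), (10, 4), (10, 6), (10, 7), (11, 0), (11, 1), (11, 3), (11, 4), (11, 6), (11, 7), (12, 0), (12, 1), (12, 3), (12, 4), (12, 6), (12, 7), (13, 0), (13, 1), (13, 3), (13, 4), (13, 6), (13, 7), (14, 0), (14, 1), (14, 3), (14, 4), (14, 6), (14, 7), (15, 0), (15, 1), (15, 3), (15, 4), (15, 6), (15, 7)]
Unfold 5 (reflect across h@8): 96 holes -> [(0, 0), (0, 1), (0, 3), (0, 4), (0, 6), (0, 7), (1, 0), (1, 1), (1, 3), (1, 4), (1, 6), (1, 7), (2, 0), (2, 1), (2, 3), (2, 4), (2, 6), (2, 7), (3, 0), (3, 1), (3, 3), (3, 4), (3, 6), (3, 7), (4, 0), (4, 1), (4, 3), (4, 4), (4, 6), (4, 7), (5, 0), (5, 1), (5, 3), (5, 4), (5, 6), (5, 7), (6, 0), (6, 1), (6, 3), (6, 4), (6, 6), (6, 7), (7, 0), (7, 1), (7, 3), (7, 4), (7, 6), (7, 7), (8, 0), (8, 1), (8, 3), (8, 4), (8, 6), (8, 7), (9, 0), (9, 1), (9, 3), (9, 4), (9, 6), (9, 7), (10, 0), (10, 1), (10, 3), (10, 4), (10, 6), (10, 7), (11, 0), (11, 1), (11, 3), (11, 4), (11, 6), (11, 7), (12, 0), (12, 1), (12, 3), (12, 4), (12, 6), (12, 7), (13, 0), (13, 1), (13, 3), (13, 4), (13, 6), (13, 7), (14, 0), (14, 1), (14, 3), (14, 4), (14, 6), (14, 7), (15, 0), (15, 1), (15, 3), (15, 4), (15, 6), (15, 7)]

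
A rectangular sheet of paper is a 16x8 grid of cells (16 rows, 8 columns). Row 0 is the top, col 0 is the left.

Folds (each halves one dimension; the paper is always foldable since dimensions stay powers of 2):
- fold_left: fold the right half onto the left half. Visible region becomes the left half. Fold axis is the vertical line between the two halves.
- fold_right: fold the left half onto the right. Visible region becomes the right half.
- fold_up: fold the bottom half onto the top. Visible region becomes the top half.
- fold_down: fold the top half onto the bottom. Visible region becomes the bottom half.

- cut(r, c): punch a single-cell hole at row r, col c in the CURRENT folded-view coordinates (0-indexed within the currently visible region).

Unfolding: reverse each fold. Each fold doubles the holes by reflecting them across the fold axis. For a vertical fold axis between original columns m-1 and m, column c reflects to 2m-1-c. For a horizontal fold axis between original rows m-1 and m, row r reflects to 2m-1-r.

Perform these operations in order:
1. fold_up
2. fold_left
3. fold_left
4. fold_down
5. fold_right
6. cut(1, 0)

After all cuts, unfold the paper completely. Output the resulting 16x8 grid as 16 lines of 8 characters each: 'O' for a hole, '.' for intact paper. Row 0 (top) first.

Op 1 fold_up: fold axis h@8; visible region now rows[0,8) x cols[0,8) = 8x8
Op 2 fold_left: fold axis v@4; visible region now rows[0,8) x cols[0,4) = 8x4
Op 3 fold_left: fold axis v@2; visible region now rows[0,8) x cols[0,2) = 8x2
Op 4 fold_down: fold axis h@4; visible region now rows[4,8) x cols[0,2) = 4x2
Op 5 fold_right: fold axis v@1; visible region now rows[4,8) x cols[1,2) = 4x1
Op 6 cut(1, 0): punch at orig (5,1); cuts so far [(5, 1)]; region rows[4,8) x cols[1,2) = 4x1
Unfold 1 (reflect across v@1): 2 holes -> [(5, 0), (5, 1)]
Unfold 2 (reflect across h@4): 4 holes -> [(2, 0), (2, 1), (5, 0), (5, 1)]
Unfold 3 (reflect across v@2): 8 holes -> [(2, 0), (2, 1), (2, 2), (2, 3), (5, 0), (5, 1), (5, 2), (5, 3)]
Unfold 4 (reflect across v@4): 16 holes -> [(2, 0), (2, 1), (2, 2), (2, 3), (2, 4), (2, 5), (2, 6), (2, 7), (5, 0), (5, 1), (5, 2), (5, 3), (5, 4), (5, 5), (5, 6), (5, 7)]
Unfold 5 (reflect across h@8): 32 holes -> [(2, 0), (2, 1), (2, 2), (2, 3), (2, 4), (2, 5), (2, 6), (2, 7), (5, 0), (5, 1), (5, 2), (5, 3), (5, 4), (5, 5), (5, 6), (5, 7), (10, 0), (10, 1), (10, 2), (10, 3), (10, 4), (10, 5), (10, 6), (10, 7), (13, 0), (13, 1), (13, 2), (13, 3), (13, 4), (13, 5), (13, 6), (13, 7)]

Answer: ........
........
OOOOOOOO
........
........
OOOOOOOO
........
........
........
........
OOOOOOOO
........
........
OOOOOOOO
........
........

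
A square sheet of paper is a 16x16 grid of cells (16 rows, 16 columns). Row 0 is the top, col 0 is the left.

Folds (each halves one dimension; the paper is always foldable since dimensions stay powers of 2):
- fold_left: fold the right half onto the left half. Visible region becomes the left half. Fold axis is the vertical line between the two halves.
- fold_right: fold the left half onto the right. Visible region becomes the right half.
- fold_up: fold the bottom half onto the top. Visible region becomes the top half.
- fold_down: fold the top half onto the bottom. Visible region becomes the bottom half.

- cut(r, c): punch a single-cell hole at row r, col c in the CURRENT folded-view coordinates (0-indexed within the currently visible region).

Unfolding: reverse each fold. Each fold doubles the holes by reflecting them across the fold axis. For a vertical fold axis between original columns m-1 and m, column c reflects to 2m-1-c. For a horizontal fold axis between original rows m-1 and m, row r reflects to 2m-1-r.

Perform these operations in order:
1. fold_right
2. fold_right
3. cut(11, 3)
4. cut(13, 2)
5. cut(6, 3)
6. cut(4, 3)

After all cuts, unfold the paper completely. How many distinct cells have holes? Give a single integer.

Answer: 16

Derivation:
Op 1 fold_right: fold axis v@8; visible region now rows[0,16) x cols[8,16) = 16x8
Op 2 fold_right: fold axis v@12; visible region now rows[0,16) x cols[12,16) = 16x4
Op 3 cut(11, 3): punch at orig (11,15); cuts so far [(11, 15)]; region rows[0,16) x cols[12,16) = 16x4
Op 4 cut(13, 2): punch at orig (13,14); cuts so far [(11, 15), (13, 14)]; region rows[0,16) x cols[12,16) = 16x4
Op 5 cut(6, 3): punch at orig (6,15); cuts so far [(6, 15), (11, 15), (13, 14)]; region rows[0,16) x cols[12,16) = 16x4
Op 6 cut(4, 3): punch at orig (4,15); cuts so far [(4, 15), (6, 15), (11, 15), (13, 14)]; region rows[0,16) x cols[12,16) = 16x4
Unfold 1 (reflect across v@12): 8 holes -> [(4, 8), (4, 15), (6, 8), (6, 15), (11, 8), (11, 15), (13, 9), (13, 14)]
Unfold 2 (reflect across v@8): 16 holes -> [(4, 0), (4, 7), (4, 8), (4, 15), (6, 0), (6, 7), (6, 8), (6, 15), (11, 0), (11, 7), (11, 8), (11, 15), (13, 1), (13, 6), (13, 9), (13, 14)]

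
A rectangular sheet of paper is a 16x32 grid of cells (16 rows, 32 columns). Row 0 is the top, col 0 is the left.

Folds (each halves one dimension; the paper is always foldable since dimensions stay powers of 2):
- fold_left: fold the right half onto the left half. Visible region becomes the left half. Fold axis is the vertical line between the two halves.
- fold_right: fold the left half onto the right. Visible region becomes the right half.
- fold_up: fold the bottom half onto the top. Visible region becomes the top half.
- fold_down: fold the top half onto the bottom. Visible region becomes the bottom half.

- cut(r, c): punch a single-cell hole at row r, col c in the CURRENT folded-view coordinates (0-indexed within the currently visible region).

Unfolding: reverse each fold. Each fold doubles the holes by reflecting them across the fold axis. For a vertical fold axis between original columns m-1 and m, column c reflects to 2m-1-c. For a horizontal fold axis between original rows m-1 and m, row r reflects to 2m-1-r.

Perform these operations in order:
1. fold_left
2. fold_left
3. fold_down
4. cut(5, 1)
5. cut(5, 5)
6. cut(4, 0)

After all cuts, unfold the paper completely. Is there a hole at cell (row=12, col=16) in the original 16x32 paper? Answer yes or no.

Answer: yes

Derivation:
Op 1 fold_left: fold axis v@16; visible region now rows[0,16) x cols[0,16) = 16x16
Op 2 fold_left: fold axis v@8; visible region now rows[0,16) x cols[0,8) = 16x8
Op 3 fold_down: fold axis h@8; visible region now rows[8,16) x cols[0,8) = 8x8
Op 4 cut(5, 1): punch at orig (13,1); cuts so far [(13, 1)]; region rows[8,16) x cols[0,8) = 8x8
Op 5 cut(5, 5): punch at orig (13,5); cuts so far [(13, 1), (13, 5)]; region rows[8,16) x cols[0,8) = 8x8
Op 6 cut(4, 0): punch at orig (12,0); cuts so far [(12, 0), (13, 1), (13, 5)]; region rows[8,16) x cols[0,8) = 8x8
Unfold 1 (reflect across h@8): 6 holes -> [(2, 1), (2, 5), (3, 0), (12, 0), (13, 1), (13, 5)]
Unfold 2 (reflect across v@8): 12 holes -> [(2, 1), (2, 5), (2, 10), (2, 14), (3, 0), (3, 15), (12, 0), (12, 15), (13, 1), (13, 5), (13, 10), (13, 14)]
Unfold 3 (reflect across v@16): 24 holes -> [(2, 1), (2, 5), (2, 10), (2, 14), (2, 17), (2, 21), (2, 26), (2, 30), (3, 0), (3, 15), (3, 16), (3, 31), (12, 0), (12, 15), (12, 16), (12, 31), (13, 1), (13, 5), (13, 10), (13, 14), (13, 17), (13, 21), (13, 26), (13, 30)]
Holes: [(2, 1), (2, 5), (2, 10), (2, 14), (2, 17), (2, 21), (2, 26), (2, 30), (3, 0), (3, 15), (3, 16), (3, 31), (12, 0), (12, 15), (12, 16), (12, 31), (13, 1), (13, 5), (13, 10), (13, 14), (13, 17), (13, 21), (13, 26), (13, 30)]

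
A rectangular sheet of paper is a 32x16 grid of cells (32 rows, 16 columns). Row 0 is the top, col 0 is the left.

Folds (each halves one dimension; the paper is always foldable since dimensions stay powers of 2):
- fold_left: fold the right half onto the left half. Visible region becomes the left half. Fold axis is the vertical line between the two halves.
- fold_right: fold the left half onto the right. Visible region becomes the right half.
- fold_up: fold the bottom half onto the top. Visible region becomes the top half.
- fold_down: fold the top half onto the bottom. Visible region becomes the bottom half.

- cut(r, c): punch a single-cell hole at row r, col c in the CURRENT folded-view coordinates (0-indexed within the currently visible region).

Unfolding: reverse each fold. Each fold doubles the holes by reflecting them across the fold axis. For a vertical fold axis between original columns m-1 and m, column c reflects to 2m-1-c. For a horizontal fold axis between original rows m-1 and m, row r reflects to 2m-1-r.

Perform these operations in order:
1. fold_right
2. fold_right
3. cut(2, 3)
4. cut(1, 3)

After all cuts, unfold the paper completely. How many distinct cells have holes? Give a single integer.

Answer: 8

Derivation:
Op 1 fold_right: fold axis v@8; visible region now rows[0,32) x cols[8,16) = 32x8
Op 2 fold_right: fold axis v@12; visible region now rows[0,32) x cols[12,16) = 32x4
Op 3 cut(2, 3): punch at orig (2,15); cuts so far [(2, 15)]; region rows[0,32) x cols[12,16) = 32x4
Op 4 cut(1, 3): punch at orig (1,15); cuts so far [(1, 15), (2, 15)]; region rows[0,32) x cols[12,16) = 32x4
Unfold 1 (reflect across v@12): 4 holes -> [(1, 8), (1, 15), (2, 8), (2, 15)]
Unfold 2 (reflect across v@8): 8 holes -> [(1, 0), (1, 7), (1, 8), (1, 15), (2, 0), (2, 7), (2, 8), (2, 15)]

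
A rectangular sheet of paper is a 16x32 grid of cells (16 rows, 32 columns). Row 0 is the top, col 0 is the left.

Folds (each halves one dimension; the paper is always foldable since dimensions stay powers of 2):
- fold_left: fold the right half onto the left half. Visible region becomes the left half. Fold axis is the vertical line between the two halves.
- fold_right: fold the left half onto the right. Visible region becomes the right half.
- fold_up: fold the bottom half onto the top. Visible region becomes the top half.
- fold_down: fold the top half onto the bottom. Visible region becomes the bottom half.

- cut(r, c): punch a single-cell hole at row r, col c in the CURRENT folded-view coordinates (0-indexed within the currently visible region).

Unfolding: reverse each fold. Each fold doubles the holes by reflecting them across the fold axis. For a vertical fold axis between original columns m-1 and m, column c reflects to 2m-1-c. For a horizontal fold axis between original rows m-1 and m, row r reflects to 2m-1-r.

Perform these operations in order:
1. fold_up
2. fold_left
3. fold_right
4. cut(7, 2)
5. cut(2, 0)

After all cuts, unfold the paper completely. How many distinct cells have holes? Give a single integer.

Op 1 fold_up: fold axis h@8; visible region now rows[0,8) x cols[0,32) = 8x32
Op 2 fold_left: fold axis v@16; visible region now rows[0,8) x cols[0,16) = 8x16
Op 3 fold_right: fold axis v@8; visible region now rows[0,8) x cols[8,16) = 8x8
Op 4 cut(7, 2): punch at orig (7,10); cuts so far [(7, 10)]; region rows[0,8) x cols[8,16) = 8x8
Op 5 cut(2, 0): punch at orig (2,8); cuts so far [(2, 8), (7, 10)]; region rows[0,8) x cols[8,16) = 8x8
Unfold 1 (reflect across v@8): 4 holes -> [(2, 7), (2, 8), (7, 5), (7, 10)]
Unfold 2 (reflect across v@16): 8 holes -> [(2, 7), (2, 8), (2, 23), (2, 24), (7, 5), (7, 10), (7, 21), (7, 26)]
Unfold 3 (reflect across h@8): 16 holes -> [(2, 7), (2, 8), (2, 23), (2, 24), (7, 5), (7, 10), (7, 21), (7, 26), (8, 5), (8, 10), (8, 21), (8, 26), (13, 7), (13, 8), (13, 23), (13, 24)]

Answer: 16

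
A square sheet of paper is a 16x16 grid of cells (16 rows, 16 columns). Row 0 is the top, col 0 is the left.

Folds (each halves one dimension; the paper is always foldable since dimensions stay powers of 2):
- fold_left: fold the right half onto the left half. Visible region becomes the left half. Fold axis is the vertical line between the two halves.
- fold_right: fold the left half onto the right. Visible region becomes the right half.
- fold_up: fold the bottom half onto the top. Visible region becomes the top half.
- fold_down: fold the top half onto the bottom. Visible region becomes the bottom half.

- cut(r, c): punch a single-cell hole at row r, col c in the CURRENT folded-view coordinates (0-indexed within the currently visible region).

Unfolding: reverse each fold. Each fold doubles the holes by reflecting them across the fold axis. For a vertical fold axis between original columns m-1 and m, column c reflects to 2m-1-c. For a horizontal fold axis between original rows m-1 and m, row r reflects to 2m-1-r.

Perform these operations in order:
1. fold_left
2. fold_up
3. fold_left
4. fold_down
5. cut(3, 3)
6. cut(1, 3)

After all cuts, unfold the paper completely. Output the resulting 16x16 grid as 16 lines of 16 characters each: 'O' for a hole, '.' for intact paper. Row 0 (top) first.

Op 1 fold_left: fold axis v@8; visible region now rows[0,16) x cols[0,8) = 16x8
Op 2 fold_up: fold axis h@8; visible region now rows[0,8) x cols[0,8) = 8x8
Op 3 fold_left: fold axis v@4; visible region now rows[0,8) x cols[0,4) = 8x4
Op 4 fold_down: fold axis h@4; visible region now rows[4,8) x cols[0,4) = 4x4
Op 5 cut(3, 3): punch at orig (7,3); cuts so far [(7, 3)]; region rows[4,8) x cols[0,4) = 4x4
Op 6 cut(1, 3): punch at orig (5,3); cuts so far [(5, 3), (7, 3)]; region rows[4,8) x cols[0,4) = 4x4
Unfold 1 (reflect across h@4): 4 holes -> [(0, 3), (2, 3), (5, 3), (7, 3)]
Unfold 2 (reflect across v@4): 8 holes -> [(0, 3), (0, 4), (2, 3), (2, 4), (5, 3), (5, 4), (7, 3), (7, 4)]
Unfold 3 (reflect across h@8): 16 holes -> [(0, 3), (0, 4), (2, 3), (2, 4), (5, 3), (5, 4), (7, 3), (7, 4), (8, 3), (8, 4), (10, 3), (10, 4), (13, 3), (13, 4), (15, 3), (15, 4)]
Unfold 4 (reflect across v@8): 32 holes -> [(0, 3), (0, 4), (0, 11), (0, 12), (2, 3), (2, 4), (2, 11), (2, 12), (5, 3), (5, 4), (5, 11), (5, 12), (7, 3), (7, 4), (7, 11), (7, 12), (8, 3), (8, 4), (8, 11), (8, 12), (10, 3), (10, 4), (10, 11), (10, 12), (13, 3), (13, 4), (13, 11), (13, 12), (15, 3), (15, 4), (15, 11), (15, 12)]

Answer: ...OO......OO...
................
...OO......OO...
................
................
...OO......OO...
................
...OO......OO...
...OO......OO...
................
...OO......OO...
................
................
...OO......OO...
................
...OO......OO...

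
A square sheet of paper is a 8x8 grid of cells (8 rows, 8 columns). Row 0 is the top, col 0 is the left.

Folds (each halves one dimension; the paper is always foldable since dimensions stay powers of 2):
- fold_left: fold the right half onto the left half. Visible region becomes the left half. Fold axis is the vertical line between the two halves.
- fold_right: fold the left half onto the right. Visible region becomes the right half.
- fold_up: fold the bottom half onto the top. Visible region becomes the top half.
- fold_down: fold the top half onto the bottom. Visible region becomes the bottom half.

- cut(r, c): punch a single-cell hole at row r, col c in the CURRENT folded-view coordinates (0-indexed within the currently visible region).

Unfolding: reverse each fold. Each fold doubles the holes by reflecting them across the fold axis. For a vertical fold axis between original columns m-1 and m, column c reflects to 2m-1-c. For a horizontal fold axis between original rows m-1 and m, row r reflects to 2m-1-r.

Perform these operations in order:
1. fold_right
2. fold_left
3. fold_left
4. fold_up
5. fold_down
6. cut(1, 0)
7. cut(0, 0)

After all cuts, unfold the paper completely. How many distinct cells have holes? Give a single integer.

Op 1 fold_right: fold axis v@4; visible region now rows[0,8) x cols[4,8) = 8x4
Op 2 fold_left: fold axis v@6; visible region now rows[0,8) x cols[4,6) = 8x2
Op 3 fold_left: fold axis v@5; visible region now rows[0,8) x cols[4,5) = 8x1
Op 4 fold_up: fold axis h@4; visible region now rows[0,4) x cols[4,5) = 4x1
Op 5 fold_down: fold axis h@2; visible region now rows[2,4) x cols[4,5) = 2x1
Op 6 cut(1, 0): punch at orig (3,4); cuts so far [(3, 4)]; region rows[2,4) x cols[4,5) = 2x1
Op 7 cut(0, 0): punch at orig (2,4); cuts so far [(2, 4), (3, 4)]; region rows[2,4) x cols[4,5) = 2x1
Unfold 1 (reflect across h@2): 4 holes -> [(0, 4), (1, 4), (2, 4), (3, 4)]
Unfold 2 (reflect across h@4): 8 holes -> [(0, 4), (1, 4), (2, 4), (3, 4), (4, 4), (5, 4), (6, 4), (7, 4)]
Unfold 3 (reflect across v@5): 16 holes -> [(0, 4), (0, 5), (1, 4), (1, 5), (2, 4), (2, 5), (3, 4), (3, 5), (4, 4), (4, 5), (5, 4), (5, 5), (6, 4), (6, 5), (7, 4), (7, 5)]
Unfold 4 (reflect across v@6): 32 holes -> [(0, 4), (0, 5), (0, 6), (0, 7), (1, 4), (1, 5), (1, 6), (1, 7), (2, 4), (2, 5), (2, 6), (2, 7), (3, 4), (3, 5), (3, 6), (3, 7), (4, 4), (4, 5), (4, 6), (4, 7), (5, 4), (5, 5), (5, 6), (5, 7), (6, 4), (6, 5), (6, 6), (6, 7), (7, 4), (7, 5), (7, 6), (7, 7)]
Unfold 5 (reflect across v@4): 64 holes -> [(0, 0), (0, 1), (0, 2), (0, 3), (0, 4), (0, 5), (0, 6), (0, 7), (1, 0), (1, 1), (1, 2), (1, 3), (1, 4), (1, 5), (1, 6), (1, 7), (2, 0), (2, 1), (2, 2), (2, 3), (2, 4), (2, 5), (2, 6), (2, 7), (3, 0), (3, 1), (3, 2), (3, 3), (3, 4), (3, 5), (3, 6), (3, 7), (4, 0), (4, 1), (4, 2), (4, 3), (4, 4), (4, 5), (4, 6), (4, 7), (5, 0), (5, 1), (5, 2), (5, 3), (5, 4), (5, 5), (5, 6), (5, 7), (6, 0), (6, 1), (6, 2), (6, 3), (6, 4), (6, 5), (6, 6), (6, 7), (7, 0), (7, 1), (7, 2), (7, 3), (7, 4), (7, 5), (7, 6), (7, 7)]

Answer: 64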